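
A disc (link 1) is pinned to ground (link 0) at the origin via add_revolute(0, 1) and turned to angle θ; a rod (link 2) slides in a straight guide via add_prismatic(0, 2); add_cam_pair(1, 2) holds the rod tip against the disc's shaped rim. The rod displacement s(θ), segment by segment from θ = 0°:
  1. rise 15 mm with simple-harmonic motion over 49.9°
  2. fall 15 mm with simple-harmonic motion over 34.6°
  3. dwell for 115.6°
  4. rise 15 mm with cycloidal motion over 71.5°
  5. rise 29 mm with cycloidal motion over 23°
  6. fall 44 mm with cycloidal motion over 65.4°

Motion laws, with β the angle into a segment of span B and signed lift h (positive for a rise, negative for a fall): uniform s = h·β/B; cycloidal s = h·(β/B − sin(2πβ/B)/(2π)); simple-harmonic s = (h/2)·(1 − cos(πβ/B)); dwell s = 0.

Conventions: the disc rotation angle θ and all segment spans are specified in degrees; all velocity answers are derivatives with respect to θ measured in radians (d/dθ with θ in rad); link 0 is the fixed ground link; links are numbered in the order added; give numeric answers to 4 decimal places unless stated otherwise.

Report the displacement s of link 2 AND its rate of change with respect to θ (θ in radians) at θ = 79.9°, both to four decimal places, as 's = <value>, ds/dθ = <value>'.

segment 1 (0° to 49.9°, simple-harmonic, h = 15) is passed completely: s = 0.0000 + (15) = 15.0000
θ = 79.9° falls in segment 2 (49.9° to 84.5°, simple-harmonic, h = -15): β = 79.9 − 49.9 = 30°, B = 34.6°; Δs = -15/2·(1 − cos(π·0.8671)) = -14.3553; s = 15.0000 − 14.3553 = 0.6447
velocity in seg [49.9°–84.5°] (simple-harmonic), θ in radians: β = 30° = 0.5236 rad, B = 34.6° = 0.6039 rad; ds/dθ = (πh/(2B)) sin(πβ/B) = (π·(-15)/(2·0.6039)) sin(π·0.8671) = -15.826619 mm/rad

s = 0.6447, ds/dθ = -15.8266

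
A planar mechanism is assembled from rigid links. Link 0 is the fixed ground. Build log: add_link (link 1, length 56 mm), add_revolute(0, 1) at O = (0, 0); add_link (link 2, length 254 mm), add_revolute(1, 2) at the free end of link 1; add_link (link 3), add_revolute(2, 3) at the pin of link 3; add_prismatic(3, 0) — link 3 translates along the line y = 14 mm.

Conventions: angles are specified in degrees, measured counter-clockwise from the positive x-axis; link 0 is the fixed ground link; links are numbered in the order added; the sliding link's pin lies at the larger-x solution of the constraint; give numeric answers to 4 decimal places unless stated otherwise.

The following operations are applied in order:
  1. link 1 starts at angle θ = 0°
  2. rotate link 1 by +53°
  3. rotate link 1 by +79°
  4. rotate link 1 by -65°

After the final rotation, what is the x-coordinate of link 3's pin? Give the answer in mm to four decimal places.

geometry: r = 56 mm, L = 254 mm, e = 14 mm; θ starts at 0°
rotate link 1 by +53°: θ ← 0° +53° = 53°
rotate link 1 by +79°: θ ← 53° +79° = 132°
rotate link 1 by -65°: θ ← 132° -65° = 67°
crank pin P = (r cos θ, r sin θ) = (21.880943, 51.548272)
h = r sin θ − e = 51.548272 − 14 = 37.548272
x = r cos θ + √(L² − h²) = 21.880943 + 251.209330 = 273.090273

273.0903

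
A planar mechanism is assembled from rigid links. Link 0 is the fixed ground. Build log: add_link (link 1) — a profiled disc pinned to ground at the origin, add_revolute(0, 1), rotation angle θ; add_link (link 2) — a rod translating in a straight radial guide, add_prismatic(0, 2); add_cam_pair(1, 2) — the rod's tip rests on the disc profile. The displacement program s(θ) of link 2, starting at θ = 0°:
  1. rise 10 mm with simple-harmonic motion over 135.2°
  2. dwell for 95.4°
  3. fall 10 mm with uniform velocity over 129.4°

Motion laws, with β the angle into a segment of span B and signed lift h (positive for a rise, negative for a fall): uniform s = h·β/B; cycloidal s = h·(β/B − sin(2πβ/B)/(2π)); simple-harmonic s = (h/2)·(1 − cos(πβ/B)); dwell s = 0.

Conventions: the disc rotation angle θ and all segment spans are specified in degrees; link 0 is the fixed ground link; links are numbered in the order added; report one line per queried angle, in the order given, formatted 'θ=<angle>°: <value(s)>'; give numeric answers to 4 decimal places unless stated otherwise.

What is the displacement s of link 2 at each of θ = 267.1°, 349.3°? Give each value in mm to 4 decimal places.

seg 1 [0°–135.2°] simple-harmonic, h=10: full span → s += 10 → s = 10.0000
seg 2 [135.2°–230.6°] dwell: s stays 10.0000
seg 3 [230.6°–360°] uniform, h=-10: θ=267.1° here. β=36.5, B=129.4. -10·36.5/129.4 = -2.8207 → s = 7.1793
seg 3 [230.6°–360°] uniform, h=-10: θ=349.3° here. β=118.7, B=129.4. -10·118.7/129.4 = -9.1731 → s = 0.8269

θ=267.1°: 7.1793
θ=349.3°: 0.8269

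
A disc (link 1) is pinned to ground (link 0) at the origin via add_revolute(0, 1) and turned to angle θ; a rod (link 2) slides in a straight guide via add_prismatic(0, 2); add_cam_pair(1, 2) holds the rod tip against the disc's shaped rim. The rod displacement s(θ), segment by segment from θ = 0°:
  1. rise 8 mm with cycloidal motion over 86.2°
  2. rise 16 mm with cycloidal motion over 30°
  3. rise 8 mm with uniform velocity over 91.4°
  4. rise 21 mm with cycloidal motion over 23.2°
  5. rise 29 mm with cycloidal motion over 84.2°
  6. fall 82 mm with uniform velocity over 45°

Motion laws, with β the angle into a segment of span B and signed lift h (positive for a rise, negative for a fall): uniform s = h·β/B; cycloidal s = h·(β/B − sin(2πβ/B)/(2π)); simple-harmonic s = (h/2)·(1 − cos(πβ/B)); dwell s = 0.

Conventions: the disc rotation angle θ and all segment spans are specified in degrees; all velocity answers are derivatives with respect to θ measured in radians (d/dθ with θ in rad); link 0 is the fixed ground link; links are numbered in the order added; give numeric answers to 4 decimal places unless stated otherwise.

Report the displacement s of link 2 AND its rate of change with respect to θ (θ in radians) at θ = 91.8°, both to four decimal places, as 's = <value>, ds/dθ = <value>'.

segment 1 (0° to 86.2°, cycloidal, h = 8) is passed completely: s = 0.0000 + (8) = 8.0000
θ = 91.8° falls in segment 2 (86.2° to 116.2°, cycloidal, h = 16): β = 91.8 − 86.2 = 5.6°, B = 30°; Δs = 16·(0.1867 − sin(2π·0.1867)/(2π)) = 0.6392; s = 8.0000 + 0.6392 = 8.6392
velocity in seg [86.2°–116.2°] (cycloidal), θ in radians: β = 5.6° = 0.0977 rad, B = 30° = 0.5236 rad; ds/dθ = (h/B)(1 − cos(2πβ/B)) = (16/0.5236)(1 − cos(2π·0.1867)) = 18.716145 mm/rad

s = 8.6392, ds/dθ = 18.7161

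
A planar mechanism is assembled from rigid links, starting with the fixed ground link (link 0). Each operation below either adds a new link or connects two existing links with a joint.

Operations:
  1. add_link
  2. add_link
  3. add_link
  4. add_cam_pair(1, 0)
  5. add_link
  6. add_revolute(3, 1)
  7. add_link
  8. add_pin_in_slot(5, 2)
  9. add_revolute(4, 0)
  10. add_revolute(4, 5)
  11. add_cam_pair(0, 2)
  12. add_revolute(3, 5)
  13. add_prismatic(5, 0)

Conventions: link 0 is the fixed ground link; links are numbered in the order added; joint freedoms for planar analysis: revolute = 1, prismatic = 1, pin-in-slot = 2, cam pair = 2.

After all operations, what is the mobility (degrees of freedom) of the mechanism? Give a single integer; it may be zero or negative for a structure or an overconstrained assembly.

L=1 J1=0 J2=0
add link → L=2 J1=0 J2=0
add link → L=3 J1=0 J2=0
add link → L=4 J1=0 J2=0
C@1,0 dof=2 J2 → L=4 J1=0 J2=1
add link → L=5 J1=0 J2=1
R@3,1 dof=1 J1 → L=5 J1=1 J2=1
add link → L=6 J1=1 J2=1
PS@5,2 dof=2 J2 → L=6 J1=1 J2=2
R@4,0 dof=1 J1 → L=6 J1=2 J2=2
R@4,5 dof=1 J1 → L=6 J1=3 J2=2
C@0,2 dof=2 J2 → L=6 J1=3 J2=3
R@3,5 dof=1 J1 → L=6 J1=4 J2=3
P@5,0 dof=1 J1 → L=6 J1=5 J2=3
M=3(L−1)−2J1−J2=3·5−2·5−3=2

M = 2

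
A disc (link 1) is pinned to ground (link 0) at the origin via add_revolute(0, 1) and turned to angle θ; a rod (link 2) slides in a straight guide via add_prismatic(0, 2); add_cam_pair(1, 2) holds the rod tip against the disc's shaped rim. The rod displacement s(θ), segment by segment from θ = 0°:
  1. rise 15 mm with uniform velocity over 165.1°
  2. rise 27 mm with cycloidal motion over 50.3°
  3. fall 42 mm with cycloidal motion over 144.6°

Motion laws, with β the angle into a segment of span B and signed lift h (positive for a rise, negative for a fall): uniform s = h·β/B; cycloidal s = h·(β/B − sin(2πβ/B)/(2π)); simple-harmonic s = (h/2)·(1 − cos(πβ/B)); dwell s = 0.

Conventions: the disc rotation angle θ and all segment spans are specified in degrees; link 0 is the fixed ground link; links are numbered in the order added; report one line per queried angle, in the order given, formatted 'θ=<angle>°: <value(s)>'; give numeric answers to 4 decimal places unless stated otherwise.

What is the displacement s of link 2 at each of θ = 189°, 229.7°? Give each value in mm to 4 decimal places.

segment 1 (0° to 165.1°, uniform, h = 15) is passed completely: s = 0.0000 + (15) = 15.0000
θ = 189° falls in segment 2 (165.1° to 215.4°, cycloidal, h = 27): β = 189 − 165.1 = 23.9°, B = 50.3°; Δs = 27·(0.4751 − sin(2π·0.4751)/(2π)) = 12.1608; s = 15.0000 + 12.1608 = 27.1608
segment 2 (165.1° to 215.4°, cycloidal, h = 27) is passed completely: s = 15.0000 + (27) = 42.0000
θ = 229.7° falls in segment 3 (215.4° to 360°, cycloidal, h = -42): β = 229.7 − 215.4 = 14.3°, B = 144.6°; Δs = -42·(0.0989 − sin(2π·0.0989)/(2π)) = -0.2622; s = 42.0000 − 0.2622 = 41.7378

θ=189°: 27.1608
θ=229.7°: 41.7378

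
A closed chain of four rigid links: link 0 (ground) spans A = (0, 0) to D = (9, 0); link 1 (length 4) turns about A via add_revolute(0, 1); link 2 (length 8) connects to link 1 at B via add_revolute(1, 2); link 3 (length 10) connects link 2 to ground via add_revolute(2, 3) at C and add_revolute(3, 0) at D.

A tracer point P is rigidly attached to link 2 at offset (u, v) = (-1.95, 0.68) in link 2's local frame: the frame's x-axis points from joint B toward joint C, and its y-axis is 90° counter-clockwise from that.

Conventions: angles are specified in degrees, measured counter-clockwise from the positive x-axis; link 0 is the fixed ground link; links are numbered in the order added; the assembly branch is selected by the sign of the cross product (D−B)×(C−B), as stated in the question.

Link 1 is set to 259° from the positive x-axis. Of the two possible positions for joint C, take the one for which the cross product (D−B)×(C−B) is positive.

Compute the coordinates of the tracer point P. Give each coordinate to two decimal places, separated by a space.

A=(0,0), D=(9.00,0)
B = A + 4.00·(cos259°, sin259°) = (-0.7632, -3.9265)
|BD| = 10.5232
circle(B,8.00) ∩ circle(D,10.00): a=3.5511, h=7.1687
  candidates: C₊=(-0.1434,4.0494) cross=75.437; C₋=(5.2062,-9.2524) cross=-75.437
  branch + wants cross > 0 → take C=(-0.1434,4.0494) (cross=75.437)
ex = (C−B)/|BC| = (0.0775,0.9970); ey = (-0.9970,0.0775)
P = B + -1.95·ex + 0.68·ey = (-1.5923,-5.8180)

-1.59 -5.82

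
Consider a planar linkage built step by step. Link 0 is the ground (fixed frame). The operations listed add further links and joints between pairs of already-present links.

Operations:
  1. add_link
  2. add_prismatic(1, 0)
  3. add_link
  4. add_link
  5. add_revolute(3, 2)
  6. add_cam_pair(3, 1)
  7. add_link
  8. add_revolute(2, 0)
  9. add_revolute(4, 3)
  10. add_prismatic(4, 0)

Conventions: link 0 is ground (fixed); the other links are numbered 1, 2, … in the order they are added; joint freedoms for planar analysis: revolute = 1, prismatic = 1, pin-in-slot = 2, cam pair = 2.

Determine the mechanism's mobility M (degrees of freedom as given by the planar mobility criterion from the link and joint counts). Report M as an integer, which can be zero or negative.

ground; <1,0,0>
#1 <2,0,0>
P:1↔0 J1 <2,1,0>
#2 <3,1,0>
#3 <4,1,0>
R:3↔2 J1 <4,2,0>
C:3↔1 J2 <4,2,1>
#4 <5,2,1>
R:2↔0 J1 <5,3,1>
R:4↔3 J1 <5,4,1>
P:4↔0 J1 <5,5,1>
3×4 − 2×5 − 1×1 = 1

M = 1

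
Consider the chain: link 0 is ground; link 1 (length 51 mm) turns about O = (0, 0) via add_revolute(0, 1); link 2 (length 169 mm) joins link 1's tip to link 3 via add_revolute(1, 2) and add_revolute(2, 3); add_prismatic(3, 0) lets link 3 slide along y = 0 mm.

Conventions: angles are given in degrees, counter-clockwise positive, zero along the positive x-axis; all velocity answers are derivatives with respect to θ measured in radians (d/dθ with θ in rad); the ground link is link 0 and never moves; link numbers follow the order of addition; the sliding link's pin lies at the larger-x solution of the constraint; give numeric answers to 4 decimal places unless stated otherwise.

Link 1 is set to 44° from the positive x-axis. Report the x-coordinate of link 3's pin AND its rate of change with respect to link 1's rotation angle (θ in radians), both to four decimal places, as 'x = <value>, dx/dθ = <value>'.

geometry: r = 51 mm, L = 169 mm, e = 0 mm
crank pin P = (r cos θ, r sin θ) = (36.686330, 35.427577)
h = r sin θ − e = 35.427577 − 0 = 35.427577
x = r cos θ + √(L² − h²) = 36.686330 + 165.244930 = 201.931260
dx/dθ = −r sin θ − h·r cos θ/√(L² − h²) (θ in radians; h = 35.427577) = -43.292918

x = 201.9313, dx/dθ = -43.2929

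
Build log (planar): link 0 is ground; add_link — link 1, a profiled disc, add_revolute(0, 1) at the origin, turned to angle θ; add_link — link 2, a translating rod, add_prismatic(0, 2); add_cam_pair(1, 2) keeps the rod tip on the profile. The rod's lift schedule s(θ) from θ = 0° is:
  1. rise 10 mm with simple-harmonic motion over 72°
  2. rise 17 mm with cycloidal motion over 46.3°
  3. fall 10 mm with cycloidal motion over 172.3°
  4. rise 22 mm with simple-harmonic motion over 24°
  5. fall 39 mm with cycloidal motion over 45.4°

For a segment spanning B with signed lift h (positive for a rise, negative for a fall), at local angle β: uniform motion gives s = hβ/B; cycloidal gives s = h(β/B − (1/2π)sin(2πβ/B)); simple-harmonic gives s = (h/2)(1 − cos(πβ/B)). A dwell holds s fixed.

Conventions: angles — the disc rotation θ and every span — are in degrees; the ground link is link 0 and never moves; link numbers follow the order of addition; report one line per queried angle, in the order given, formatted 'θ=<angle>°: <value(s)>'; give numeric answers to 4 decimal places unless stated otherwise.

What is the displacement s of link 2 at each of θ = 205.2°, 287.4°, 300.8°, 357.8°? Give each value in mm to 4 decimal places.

seg 1 [0°–72°] simple-harmonic, h=10: full span → s += 10 → s = 10.0000
seg 2 [72°–118.3°] cycloidal, h=17: full span → s += 17 → s = 27.0000
seg 3 [118.3°–290.6°] cycloidal, h=-10: θ=205.2° here. β=86.9, B=172.3. -10·(0.5044 − sin(2π·0.5044)/(2π)) = -5.0871 → s = 21.9129
seg 3 [118.3°–290.6°] cycloidal, h=-10: θ=287.4° here. β=169.1, B=172.3. -10·(0.9814 − sin(2π·0.9814)/(2π)) = -9.9996 → s = 17.0004
seg 3 [118.3°–290.6°] cycloidal, h=-10: full span → s += -10 → s = 17.0000
seg 4 [290.6°–314.6°] simple-harmonic, h=22: θ=300.8° here. β=10.2, B=24. 22/2·(1 − cos(π·0.4250)) = 8.4321 → s = 25.4321
seg 4 [290.6°–314.6°] simple-harmonic, h=22: full span → s += 22 → s = 39.0000
seg 5 [314.6°–360°] cycloidal, h=-39: θ=357.8° here. β=43.2, B=45.4. -39·(0.9515 − sin(2π·0.9515)/(2π)) = -38.9709 → s = 0.0291

θ=205.2°: 21.9129
θ=287.4°: 17.0004
θ=300.8°: 25.4321
θ=357.8°: 0.0291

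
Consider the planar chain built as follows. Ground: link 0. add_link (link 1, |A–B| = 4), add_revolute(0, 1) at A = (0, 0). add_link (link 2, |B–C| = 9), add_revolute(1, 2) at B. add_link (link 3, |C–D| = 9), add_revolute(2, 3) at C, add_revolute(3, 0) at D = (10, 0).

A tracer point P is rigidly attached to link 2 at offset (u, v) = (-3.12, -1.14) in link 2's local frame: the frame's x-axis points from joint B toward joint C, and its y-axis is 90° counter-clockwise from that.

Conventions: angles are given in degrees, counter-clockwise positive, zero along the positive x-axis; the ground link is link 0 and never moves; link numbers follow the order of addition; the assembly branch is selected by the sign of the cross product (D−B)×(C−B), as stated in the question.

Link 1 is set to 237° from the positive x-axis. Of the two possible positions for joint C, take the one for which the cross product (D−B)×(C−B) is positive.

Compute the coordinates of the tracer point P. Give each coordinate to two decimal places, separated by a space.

A=(0,0), D=(10.00,0)
B = A + 4.00·(cos237°, sin237°) = (-2.1786, -3.3547)
|BD| = 12.6321
circle(B,9.00) ∩ circle(D,9.00): a=6.3161, h=6.4115
  candidates: C₊=(2.2080,4.5039) cross=80.991; C₋=(5.6134,-7.8586) cross=-80.991
  branch + wants cross > 0 → take C=(2.2080,4.5039) (cross=80.991)
ex = (C−B)/|BC| = (0.4874,0.8732); ey = (-0.8732,0.4874)
P = B + -3.12·ex + -1.14·ey = (-2.7038,-6.6346)

-2.70 -6.63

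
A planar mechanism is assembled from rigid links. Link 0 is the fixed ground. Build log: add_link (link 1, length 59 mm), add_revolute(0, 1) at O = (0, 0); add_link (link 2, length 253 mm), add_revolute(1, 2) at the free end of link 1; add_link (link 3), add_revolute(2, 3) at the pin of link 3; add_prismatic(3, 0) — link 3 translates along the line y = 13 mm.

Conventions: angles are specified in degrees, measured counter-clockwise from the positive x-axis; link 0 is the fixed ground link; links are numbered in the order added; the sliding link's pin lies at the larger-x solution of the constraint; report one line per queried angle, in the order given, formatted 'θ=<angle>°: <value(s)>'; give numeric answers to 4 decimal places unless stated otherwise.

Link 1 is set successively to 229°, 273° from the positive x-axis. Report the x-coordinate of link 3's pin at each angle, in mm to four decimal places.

geometry: r = 59 mm, L = 253 mm, e = 13 mm
θ=229°: crank pin P = (r cos θ, r sin θ) = (-38.707483, -44.527865)
θ=229°: h = r sin θ − e = -44.527865 − 13 = -57.527865
θ=229°: x = r cos θ + √(L² − h²) = -38.707483 + 246.372776 = 207.665293
θ=273°: crank pin P = (r cos θ, r sin θ) = (3.087821, -58.919143)
θ=273°: h = r sin θ − e = -58.919143 − 13 = -71.919143
θ=273°: x = r cos θ + √(L² − h²) = 3.087821 + 242.562645 = 245.650467

θ=229°: 207.6653
θ=273°: 245.6505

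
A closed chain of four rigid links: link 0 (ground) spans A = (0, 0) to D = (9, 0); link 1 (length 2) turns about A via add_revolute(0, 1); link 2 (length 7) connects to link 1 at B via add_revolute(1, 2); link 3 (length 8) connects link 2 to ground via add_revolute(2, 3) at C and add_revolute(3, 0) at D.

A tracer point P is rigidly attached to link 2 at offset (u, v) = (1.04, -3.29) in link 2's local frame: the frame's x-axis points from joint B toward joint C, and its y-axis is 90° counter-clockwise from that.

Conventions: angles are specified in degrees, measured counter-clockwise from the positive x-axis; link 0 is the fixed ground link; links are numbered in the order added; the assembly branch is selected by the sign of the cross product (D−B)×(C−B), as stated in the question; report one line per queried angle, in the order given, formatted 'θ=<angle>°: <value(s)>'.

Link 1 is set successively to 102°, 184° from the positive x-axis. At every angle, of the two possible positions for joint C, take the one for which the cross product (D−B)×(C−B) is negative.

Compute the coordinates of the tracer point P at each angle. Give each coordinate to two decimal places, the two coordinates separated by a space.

A=(0,0), D=(9.00,0)
θ=102°: B = A + 2.00·(cos102°, sin102°) = (-0.4158, 1.9563)
θ=102°: |BD| = 9.6169
θ=102°: circle(B,7.00) ∩ circle(D,8.00): a=4.0286, h=5.7246
θ=102°:   candidates: C₊=(4.6930,6.7417) cross=55.053; C₋=(2.3640,-4.4681) cross=-55.053
θ=102°:   branch - wants cross < 0 → take C=(2.3640,-4.4681) (cross=-55.053)
θ=102°: ex = (C−B)/|BC| = (0.3971,-0.9178); ey = (0.9178,0.3971)
θ=102°: P = B + 1.04·ex + -3.29·ey = (-3.0223,-0.3047)
θ=184°: B = A + 2.00·(cos184°, sin184°) = (-1.9951, -0.1395)
θ=184°: |BD| = 10.9960
θ=184°: circle(B,7.00) ∩ circle(D,8.00): a=4.8159, h=5.0800
θ=184°:   candidates: C₊=(2.7560,5.0012) cross=55.860; C₋=(2.8849,-5.1580) cross=-55.860
θ=184°:   branch - wants cross < 0 → take C=(2.8849,-5.1580) (cross=-55.860)
θ=184°: ex = (C−B)/|BC| = (0.6971,-0.7169); ey = (0.7169,0.6971)
θ=184°: P = B + 1.04·ex + -3.29·ey = (-3.6288,-3.1787)

θ=102°: -3.02 -0.30
θ=184°: -3.63 -3.18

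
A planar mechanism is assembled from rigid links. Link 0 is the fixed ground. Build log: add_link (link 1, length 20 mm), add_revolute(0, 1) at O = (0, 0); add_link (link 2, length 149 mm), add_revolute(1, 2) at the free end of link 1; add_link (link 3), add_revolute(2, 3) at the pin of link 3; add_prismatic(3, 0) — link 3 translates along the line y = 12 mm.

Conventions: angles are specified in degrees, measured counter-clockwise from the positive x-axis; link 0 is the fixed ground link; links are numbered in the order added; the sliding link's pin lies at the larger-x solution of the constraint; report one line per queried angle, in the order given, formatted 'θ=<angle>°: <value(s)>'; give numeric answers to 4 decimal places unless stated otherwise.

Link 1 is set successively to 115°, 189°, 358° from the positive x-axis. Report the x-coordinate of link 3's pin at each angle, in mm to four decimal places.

geometry: r = 20 mm, L = 149 mm, e = 12 mm
θ=115°: crank pin P = (r cos θ, r sin θ) = (-8.452365, 18.126156)
θ=115°: h = r sin θ − e = 18.126156 − 12 = 6.126156
θ=115°: x = r cos θ + √(L² − h²) = -8.452365 + 148.874008 = 140.421643
θ=189°: crank pin P = (r cos θ, r sin θ) = (-19.753767, -3.128689)
θ=189°: h = r sin θ − e = -3.128689 − 12 = -15.128689
θ=189°: x = r cos θ + √(L² − h²) = -19.753767 + 148.229966 = 128.476199
θ=358°: crank pin P = (r cos θ, r sin θ) = (19.987817, -0.697990)
θ=358°: h = r sin θ − e = -0.697990 − 12 = -12.697990
θ=358°: x = r cos θ + √(L² − h²) = 19.987817 + 148.457944 = 168.445760

θ=115°: 140.4216
θ=189°: 128.4762
θ=358°: 168.4458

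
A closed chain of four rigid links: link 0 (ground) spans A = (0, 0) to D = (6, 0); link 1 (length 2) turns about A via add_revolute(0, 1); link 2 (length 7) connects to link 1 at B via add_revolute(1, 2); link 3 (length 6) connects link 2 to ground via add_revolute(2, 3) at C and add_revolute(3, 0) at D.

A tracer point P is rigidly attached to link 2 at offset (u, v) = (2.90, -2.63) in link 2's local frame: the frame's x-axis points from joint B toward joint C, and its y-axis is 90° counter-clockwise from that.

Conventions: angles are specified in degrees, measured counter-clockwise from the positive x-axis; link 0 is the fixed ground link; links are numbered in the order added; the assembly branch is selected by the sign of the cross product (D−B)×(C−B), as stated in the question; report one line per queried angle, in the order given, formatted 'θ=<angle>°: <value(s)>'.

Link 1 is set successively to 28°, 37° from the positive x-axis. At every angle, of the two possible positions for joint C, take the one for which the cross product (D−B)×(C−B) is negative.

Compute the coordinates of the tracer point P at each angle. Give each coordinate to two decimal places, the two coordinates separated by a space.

A=(0,0), D=(6.00,0)
θ=28°: B = A + 2.00·(cos28°, sin28°) = (1.7659, 0.9389)
θ=28°: |BD| = 4.3370
θ=28°: circle(B,7.00) ∩ circle(D,6.00): a=3.6672, h=5.9625
θ=28°:   candidates: C₊=(6.6370,5.9661) cross=25.859; C₋=(4.0553,-5.6761) cross=-25.859
θ=28°:   branch - wants cross < 0 → take C=(4.0553,-5.6761) (cross=-25.859)
θ=28°: ex = (C−B)/|BC| = (0.3271,-0.9450); ey = (0.9450,0.3271)
θ=28°: P = B + 2.90·ex + -2.63·ey = (0.2290,-2.6617)
θ=37°: B = A + 2.00·(cos37°, sin37°) = (1.5973, 1.2036)
θ=37°: |BD| = 4.5643
θ=37°: circle(B,7.00) ∩ circle(D,6.00): a=3.7062, h=5.9383
θ=37°:   candidates: C₊=(6.7383,5.9544) cross=27.104; C₋=(3.6064,-5.5019) cross=-27.104
θ=37°:   branch - wants cross < 0 → take C=(3.6064,-5.5019) (cross=-27.104)
θ=37°: ex = (C−B)/|BC| = (0.2870,-0.9579); ey = (0.9579,0.2870)
θ=37°: P = B + 2.90·ex + -2.63·ey = (-0.0897,-2.3292)

θ=28°: 0.23 -2.66
θ=37°: -0.09 -2.33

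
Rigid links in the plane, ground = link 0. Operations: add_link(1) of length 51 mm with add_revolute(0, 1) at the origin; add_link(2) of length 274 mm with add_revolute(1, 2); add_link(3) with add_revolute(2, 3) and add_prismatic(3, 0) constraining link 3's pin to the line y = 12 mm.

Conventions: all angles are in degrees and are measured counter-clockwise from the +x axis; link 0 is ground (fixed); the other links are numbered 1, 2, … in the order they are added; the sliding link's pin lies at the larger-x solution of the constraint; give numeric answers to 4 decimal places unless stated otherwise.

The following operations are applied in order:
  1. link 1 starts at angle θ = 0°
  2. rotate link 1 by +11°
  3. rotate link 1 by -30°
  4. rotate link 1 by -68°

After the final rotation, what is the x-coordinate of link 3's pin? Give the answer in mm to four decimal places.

geometry: r = 51 mm, L = 274 mm, e = 12 mm; θ starts at 0°
rotate link 1 by +11°: θ ← 0° +11° = 11°
rotate link 1 by -30°: θ ← 11° -30° = -19°
rotate link 1 by -68°: θ ← -19° -68° = -87°
crank pin P = (r cos θ, r sin θ) = (2.669134, -50.930106)
h = r sin θ − e = -50.930106 − 12 = -62.930106
x = r cos θ + √(L² − h²) = 2.669134 + 266.675461 = 269.344595

269.3446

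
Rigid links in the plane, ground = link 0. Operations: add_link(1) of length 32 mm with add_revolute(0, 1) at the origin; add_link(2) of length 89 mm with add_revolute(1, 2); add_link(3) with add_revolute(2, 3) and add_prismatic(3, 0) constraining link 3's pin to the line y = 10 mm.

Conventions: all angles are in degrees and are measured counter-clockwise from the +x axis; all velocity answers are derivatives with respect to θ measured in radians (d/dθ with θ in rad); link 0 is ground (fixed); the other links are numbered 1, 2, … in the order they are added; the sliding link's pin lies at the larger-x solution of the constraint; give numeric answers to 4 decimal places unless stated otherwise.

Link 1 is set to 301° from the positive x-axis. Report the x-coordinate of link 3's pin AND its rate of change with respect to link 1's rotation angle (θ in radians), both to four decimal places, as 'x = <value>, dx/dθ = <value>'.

geometry: r = 32 mm, L = 89 mm, e = 10 mm
crank pin P = (r cos θ, r sin θ) = (16.481218, -27.429354)
h = r sin θ − e = -27.429354 − 10 = -37.429354
x = r cos θ + √(L² − h²) = 16.481218 + 80.746786 = 97.228005
dx/dθ = −r sin θ − h·r cos θ/√(L² − h²) (θ in radians; h = -37.429354) = 35.069055

x = 97.2280, dx/dθ = 35.0691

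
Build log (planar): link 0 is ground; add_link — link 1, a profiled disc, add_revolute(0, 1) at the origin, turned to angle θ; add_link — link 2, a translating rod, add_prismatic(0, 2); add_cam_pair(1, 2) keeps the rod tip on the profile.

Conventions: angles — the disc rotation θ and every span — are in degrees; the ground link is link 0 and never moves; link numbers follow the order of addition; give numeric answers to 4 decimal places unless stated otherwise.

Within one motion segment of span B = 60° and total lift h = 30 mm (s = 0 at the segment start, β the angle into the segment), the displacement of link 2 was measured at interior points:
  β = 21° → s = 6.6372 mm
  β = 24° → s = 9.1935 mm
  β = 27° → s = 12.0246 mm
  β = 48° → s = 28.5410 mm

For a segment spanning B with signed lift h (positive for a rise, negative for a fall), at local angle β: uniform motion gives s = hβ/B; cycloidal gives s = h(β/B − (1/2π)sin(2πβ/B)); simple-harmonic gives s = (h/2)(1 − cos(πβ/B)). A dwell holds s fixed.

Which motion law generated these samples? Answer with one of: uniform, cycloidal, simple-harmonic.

candidates at β/B = r: uniform s = h·r (linear in β); cycloidal s = h·(r − sin(2πr)/(2π)); simple-harmonic s = (h/2)(1 − cos(πr))
β=21°: printed 6.6372 | uniform 10.5000, cycloidal 6.6372, simple-harmonic 8.1901
β=24°: printed 9.1935 | uniform 12.0000, cycloidal 9.1935, simple-harmonic 10.3647
β=27°: printed 12.0246 | uniform 13.5000, cycloidal 12.0246, simple-harmonic 12.6535
β=48°: printed 28.5410 | uniform 24.0000, cycloidal 28.5410, simple-harmonic 27.1353
only one law matches every sample → cycloidal

cycloidal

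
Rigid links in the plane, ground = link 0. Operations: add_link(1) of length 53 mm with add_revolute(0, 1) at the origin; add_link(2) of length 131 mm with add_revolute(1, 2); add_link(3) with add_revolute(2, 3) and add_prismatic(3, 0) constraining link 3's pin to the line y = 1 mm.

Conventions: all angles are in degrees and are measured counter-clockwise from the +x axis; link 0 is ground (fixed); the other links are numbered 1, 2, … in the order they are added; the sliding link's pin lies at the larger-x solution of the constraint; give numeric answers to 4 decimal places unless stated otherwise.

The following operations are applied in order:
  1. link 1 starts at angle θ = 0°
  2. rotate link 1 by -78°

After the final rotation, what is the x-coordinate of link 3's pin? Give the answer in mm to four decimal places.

geometry: r = 53 mm, L = 131 mm, e = 1 mm; θ starts at 0°
rotate link 1 by -78°: θ ← 0° -78° = -78°
crank pin P = (r cos θ, r sin θ) = (11.019320, -51.841823)
h = r sin θ − e = -51.841823 − 1 = -52.841823
x = r cos θ + √(L² − h²) = 11.019320 + 119.869687 = 130.889006

130.8890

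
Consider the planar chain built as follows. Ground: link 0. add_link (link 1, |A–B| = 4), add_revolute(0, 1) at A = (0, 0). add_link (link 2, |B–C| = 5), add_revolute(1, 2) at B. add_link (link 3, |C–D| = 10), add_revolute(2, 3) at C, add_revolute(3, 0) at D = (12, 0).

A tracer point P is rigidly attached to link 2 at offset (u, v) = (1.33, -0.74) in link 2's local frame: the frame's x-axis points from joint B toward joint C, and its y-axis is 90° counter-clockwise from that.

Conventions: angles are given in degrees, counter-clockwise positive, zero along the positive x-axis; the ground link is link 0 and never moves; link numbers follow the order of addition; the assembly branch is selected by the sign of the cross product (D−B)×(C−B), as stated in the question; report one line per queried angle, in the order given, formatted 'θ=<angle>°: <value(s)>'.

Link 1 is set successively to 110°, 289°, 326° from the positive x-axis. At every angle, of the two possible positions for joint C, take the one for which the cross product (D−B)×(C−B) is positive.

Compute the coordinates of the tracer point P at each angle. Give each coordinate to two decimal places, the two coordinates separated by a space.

A=(0,0), D=(12.00,0)
θ=110°: B = A + 4.00·(cos110°, sin110°) = (-1.3681, 3.7588)
θ=110°: |BD| = 13.8865
θ=110°: circle(B,5.00) ∩ circle(D,10.00): a=4.2428, h=2.6456
θ=110°:   candidates: C₊=(3.4324,5.1571) cross=36.737; C₋=(2.0002,0.0635) cross=-36.737
θ=110°:   branch + wants cross > 0 → take C=(3.4324,5.1571) (cross=36.737)
θ=110°: ex = (C−B)/|BC| = (0.9601,0.2797); ey = (-0.2797,0.9601)
θ=110°: P = B + 1.33·ex + -0.74·ey = (0.1158,3.4203)
θ=289°: B = A + 4.00·(cos289°, sin289°) = (1.3023, -3.7821)
θ=289°: |BD| = 11.3466
θ=289°: circle(B,5.00) ∩ circle(D,10.00): a=2.3683, h=4.4035
θ=289°:   candidates: C₊=(2.0674,1.1590) cross=49.965; C₋=(5.0030,-7.1443) cross=-49.965
θ=289°:   branch + wants cross > 0 → take C=(2.0674,1.1590) (cross=49.965)
θ=289°: ex = (C−B)/|BC| = (0.1530,0.9882); ey = (-0.9882,0.1530)
θ=289°: P = B + 1.33·ex + -0.74·ey = (2.2371,-2.5810)
θ=326°: B = A + 4.00·(cos326°, sin326°) = (3.3162, -2.2368)
θ=326°: |BD| = 8.9673
θ=326°: circle(B,5.00) ∩ circle(D,10.00): a=0.3018, h=4.9909
θ=326°:   candidates: C₊=(2.3635,2.6716) cross=44.755; C₋=(4.8533,-6.9946) cross=-44.755
θ=326°:   branch + wants cross > 0 → take C=(2.3635,2.6716) (cross=44.755)
θ=326°: ex = (C−B)/|BC| = (-0.1905,0.9817); ey = (-0.9817,-0.1905)
θ=326°: P = B + 1.33·ex + -0.74·ey = (3.7892,-0.7901)

θ=110°: 0.12 3.42
θ=289°: 2.24 -2.58
θ=326°: 3.79 -0.79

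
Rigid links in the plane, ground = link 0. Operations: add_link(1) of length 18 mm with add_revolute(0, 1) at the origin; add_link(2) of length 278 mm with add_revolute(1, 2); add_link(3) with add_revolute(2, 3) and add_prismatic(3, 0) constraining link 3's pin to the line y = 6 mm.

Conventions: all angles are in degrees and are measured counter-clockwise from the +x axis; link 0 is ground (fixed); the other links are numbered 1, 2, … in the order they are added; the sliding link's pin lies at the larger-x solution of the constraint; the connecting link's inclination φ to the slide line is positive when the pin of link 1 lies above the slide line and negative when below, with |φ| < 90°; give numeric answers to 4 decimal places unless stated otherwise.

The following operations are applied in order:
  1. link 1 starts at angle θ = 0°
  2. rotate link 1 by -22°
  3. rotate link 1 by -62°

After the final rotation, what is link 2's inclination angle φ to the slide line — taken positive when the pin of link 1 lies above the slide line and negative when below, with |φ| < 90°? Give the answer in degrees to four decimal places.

geometry: r = 18 mm, L = 278 mm, e = 6 mm; θ starts at 0°
rotate link 1 by -22°: θ ← 0° -22° = -22°
rotate link 1 by -62°: θ ← -22° -62° = -84°
h = r sin θ − e = -17.901394 − 6 = -23.901394
sin φ = h / L = -23.901394 / 278 = -0.08597624
φ = arcsin(-0.08597624) = -4.932165°

-4.9322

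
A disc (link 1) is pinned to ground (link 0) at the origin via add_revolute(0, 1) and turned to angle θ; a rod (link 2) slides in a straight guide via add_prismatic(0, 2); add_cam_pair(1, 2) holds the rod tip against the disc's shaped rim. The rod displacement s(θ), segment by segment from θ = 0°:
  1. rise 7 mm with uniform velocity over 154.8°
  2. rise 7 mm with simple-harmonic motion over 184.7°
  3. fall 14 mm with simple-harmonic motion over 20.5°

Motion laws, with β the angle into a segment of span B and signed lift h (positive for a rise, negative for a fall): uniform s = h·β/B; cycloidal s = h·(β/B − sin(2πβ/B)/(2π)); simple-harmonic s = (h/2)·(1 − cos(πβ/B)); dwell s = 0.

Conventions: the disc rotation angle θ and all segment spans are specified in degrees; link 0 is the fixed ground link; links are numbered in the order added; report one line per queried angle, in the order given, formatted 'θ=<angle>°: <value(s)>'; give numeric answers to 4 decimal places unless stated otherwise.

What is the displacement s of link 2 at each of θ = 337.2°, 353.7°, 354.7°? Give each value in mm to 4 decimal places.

segment 1 (0° to 154.8°, uniform, h = 7) is passed completely: s = 0.0000 + (7) = 7.0000
θ = 337.2° falls in segment 2 (154.8° to 339.5°, simple-harmonic, h = 7): β = 337.2 − 154.8 = 182.4°, B = 184.7°; Δs = 7/2·(1 − cos(π·0.9875)) = 6.9973; s = 7.0000 + 6.9973 = 13.9973
segment 2 (154.8° to 339.5°, simple-harmonic, h = 7) is passed completely: s = 7.0000 + (7) = 14.0000
θ = 353.7° falls in segment 3 (339.5° to 360°, simple-harmonic, h = -14): β = 353.7 − 339.5 = 14.2°, B = 20.5°; Δs = -14/2·(1 − cos(π·0.6927)) = -10.9832; s = 14.0000 − 10.9832 = 3.0168
θ = 354.7° falls in segment 3 (339.5° to 360°, simple-harmonic, h = -14): β = 354.7 − 339.5 = 15.2°, B = 20.5°; Δs = -14/2·(1 − cos(π·0.7415)) = -11.8152; s = 14.0000 − 11.8152 = 2.1848

θ=337.2°: 13.9973
θ=353.7°: 3.0168
θ=354.7°: 2.1848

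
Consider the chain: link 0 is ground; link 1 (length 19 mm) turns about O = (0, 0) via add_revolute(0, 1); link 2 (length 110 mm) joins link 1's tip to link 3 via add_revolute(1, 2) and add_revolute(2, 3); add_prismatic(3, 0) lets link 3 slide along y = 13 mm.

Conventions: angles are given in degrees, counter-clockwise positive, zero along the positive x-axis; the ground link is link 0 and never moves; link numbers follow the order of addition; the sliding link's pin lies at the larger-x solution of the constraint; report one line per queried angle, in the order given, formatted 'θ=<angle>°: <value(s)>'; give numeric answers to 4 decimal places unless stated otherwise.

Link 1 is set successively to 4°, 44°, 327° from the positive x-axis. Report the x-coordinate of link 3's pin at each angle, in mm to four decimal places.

geometry: r = 19 mm, L = 110 mm, e = 13 mm
θ=4°: crank pin P = (r cos θ, r sin θ) = (18.953717, 1.325373)
θ=4°: h = r sin θ − e = 1.325373 − 13 = -11.674627
θ=4°: x = r cos θ + √(L² − h²) = 18.953717 + 109.378714 = 128.332431
θ=44°: crank pin P = (r cos θ, r sin θ) = (13.667456, 13.198509)
θ=44°: h = r sin θ − e = 13.198509 − 13 = 0.198509
θ=44°: x = r cos θ + √(L² − h²) = 13.667456 + 109.999821 = 123.667277
θ=327°: crank pin P = (r cos θ, r sin θ) = (15.934741, -10.348142)
θ=327°: h = r sin θ − e = -10.348142 − 13 = -23.348142
θ=327°: x = r cos θ + √(L² − h²) = 15.934741 + 107.493555 = 123.428295

θ=4°: 128.3324
θ=44°: 123.6673
θ=327°: 123.4283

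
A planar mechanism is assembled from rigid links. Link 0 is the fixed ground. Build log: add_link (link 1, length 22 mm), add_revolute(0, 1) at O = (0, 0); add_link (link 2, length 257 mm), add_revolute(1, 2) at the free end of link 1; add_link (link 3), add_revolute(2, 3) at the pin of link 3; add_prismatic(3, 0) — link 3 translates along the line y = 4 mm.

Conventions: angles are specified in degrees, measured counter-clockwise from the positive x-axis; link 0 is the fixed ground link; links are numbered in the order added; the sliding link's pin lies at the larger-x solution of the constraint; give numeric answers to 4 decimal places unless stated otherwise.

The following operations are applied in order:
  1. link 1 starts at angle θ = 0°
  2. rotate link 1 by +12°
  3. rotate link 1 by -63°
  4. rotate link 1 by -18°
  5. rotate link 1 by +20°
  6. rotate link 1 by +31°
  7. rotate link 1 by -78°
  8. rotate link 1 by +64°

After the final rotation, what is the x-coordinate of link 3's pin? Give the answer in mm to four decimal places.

geometry: r = 22 mm, L = 257 mm, e = 4 mm; θ starts at 0°
rotate link 1 by +12°: θ ← 0° +12° = 12°
rotate link 1 by -63°: θ ← 12° -63° = -51°
rotate link 1 by -18°: θ ← -51° -18° = -69°
rotate link 1 by +20°: θ ← -69° +20° = -49°
rotate link 1 by +31°: θ ← -49° +31° = -18°
rotate link 1 by -78°: θ ← -18° -78° = -96°
rotate link 1 by +64°: θ ← -96° +64° = -32°
crank pin P = (r cos θ, r sin θ) = (18.657058, -11.658224)
h = r sin θ − e = -11.658224 − 4 = -15.658224
x = r cos θ + √(L² − h²) = 18.657058 + 256.522553 = 275.179611

275.1796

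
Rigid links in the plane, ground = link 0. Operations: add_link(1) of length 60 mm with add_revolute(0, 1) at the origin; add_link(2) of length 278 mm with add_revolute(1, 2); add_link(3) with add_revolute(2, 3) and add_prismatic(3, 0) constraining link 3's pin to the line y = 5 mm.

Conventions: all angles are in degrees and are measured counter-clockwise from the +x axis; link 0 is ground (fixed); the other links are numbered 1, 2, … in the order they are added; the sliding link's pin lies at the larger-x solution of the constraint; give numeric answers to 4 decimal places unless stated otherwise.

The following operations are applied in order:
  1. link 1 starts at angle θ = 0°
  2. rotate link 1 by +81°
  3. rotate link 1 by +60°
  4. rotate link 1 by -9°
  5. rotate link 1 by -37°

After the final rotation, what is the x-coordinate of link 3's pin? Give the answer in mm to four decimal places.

geometry: r = 60 mm, L = 278 mm, e = 5 mm; θ starts at 0°
rotate link 1 by +81°: θ ← 0° +81° = 81°
rotate link 1 by +60°: θ ← 81° +60° = 141°
rotate link 1 by -9°: θ ← 141° -9° = 132°
rotate link 1 by -37°: θ ← 132° -37° = 95°
crank pin P = (r cos θ, r sin θ) = (-5.229345, 59.771682)
h = r sin θ − e = 59.771682 − 5 = 54.771682
x = r cos θ + √(L² − h²) = -5.229345 + 272.551028 = 267.321683

267.3217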